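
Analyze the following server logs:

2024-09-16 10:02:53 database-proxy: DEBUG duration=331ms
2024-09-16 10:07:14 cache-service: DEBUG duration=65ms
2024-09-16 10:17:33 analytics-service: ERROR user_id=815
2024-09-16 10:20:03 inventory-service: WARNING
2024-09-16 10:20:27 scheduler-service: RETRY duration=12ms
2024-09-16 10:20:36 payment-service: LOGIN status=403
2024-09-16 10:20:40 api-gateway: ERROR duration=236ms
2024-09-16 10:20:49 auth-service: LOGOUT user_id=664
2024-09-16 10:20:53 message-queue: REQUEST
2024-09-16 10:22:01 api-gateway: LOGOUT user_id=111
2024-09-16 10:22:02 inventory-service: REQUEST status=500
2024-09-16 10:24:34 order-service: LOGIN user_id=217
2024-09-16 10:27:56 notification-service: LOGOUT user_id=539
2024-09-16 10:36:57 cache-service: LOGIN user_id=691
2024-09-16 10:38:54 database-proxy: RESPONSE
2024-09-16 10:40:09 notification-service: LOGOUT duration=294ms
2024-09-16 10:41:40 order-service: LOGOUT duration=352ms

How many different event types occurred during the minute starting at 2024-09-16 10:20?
6

To count unique event types:

1. Filter events in the minute starting at 2024-09-16 10:20
2. Extract event types from matching entries
3. Count unique types: 6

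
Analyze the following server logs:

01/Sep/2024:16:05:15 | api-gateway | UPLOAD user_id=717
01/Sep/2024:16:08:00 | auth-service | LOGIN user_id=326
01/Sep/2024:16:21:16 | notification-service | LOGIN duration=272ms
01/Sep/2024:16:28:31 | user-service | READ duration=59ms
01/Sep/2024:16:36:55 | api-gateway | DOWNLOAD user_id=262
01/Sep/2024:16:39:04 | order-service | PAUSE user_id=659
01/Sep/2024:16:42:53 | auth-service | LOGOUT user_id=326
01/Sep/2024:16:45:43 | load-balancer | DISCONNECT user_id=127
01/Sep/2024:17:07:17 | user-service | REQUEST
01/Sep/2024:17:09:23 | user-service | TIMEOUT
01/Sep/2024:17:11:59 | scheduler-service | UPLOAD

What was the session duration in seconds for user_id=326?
2093

To calculate session duration:

1. Find LOGIN event for user_id=326: 01/Sep/2024:16:08:00
2. Find LOGOUT event for user_id=326: 01/Sep/2024:16:42:53
3. Session duration: 01/Sep/2024:16:42:53 - 01/Sep/2024:16:08:00 = 2093 seconds (34 minutes)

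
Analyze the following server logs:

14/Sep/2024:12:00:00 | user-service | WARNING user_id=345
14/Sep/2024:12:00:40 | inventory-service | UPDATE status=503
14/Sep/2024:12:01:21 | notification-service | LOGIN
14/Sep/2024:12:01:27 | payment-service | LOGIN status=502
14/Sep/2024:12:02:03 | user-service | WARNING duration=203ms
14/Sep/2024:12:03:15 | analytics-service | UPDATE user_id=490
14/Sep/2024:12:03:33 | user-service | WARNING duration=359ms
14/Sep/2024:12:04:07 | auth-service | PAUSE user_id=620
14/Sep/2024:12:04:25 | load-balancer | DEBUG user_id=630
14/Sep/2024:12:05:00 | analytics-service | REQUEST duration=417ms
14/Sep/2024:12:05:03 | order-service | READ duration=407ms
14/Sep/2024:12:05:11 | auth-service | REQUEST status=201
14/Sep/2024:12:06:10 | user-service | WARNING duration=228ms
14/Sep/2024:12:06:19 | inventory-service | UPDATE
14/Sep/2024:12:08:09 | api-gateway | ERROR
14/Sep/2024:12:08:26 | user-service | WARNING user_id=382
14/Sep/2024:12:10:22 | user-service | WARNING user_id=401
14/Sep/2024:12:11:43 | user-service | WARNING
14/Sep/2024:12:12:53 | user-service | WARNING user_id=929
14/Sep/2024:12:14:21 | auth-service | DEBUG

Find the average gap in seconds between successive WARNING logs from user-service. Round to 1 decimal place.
110.4

To calculate average interval:

1. Find all WARNING events for user-service in order
2. Calculate time gaps between consecutive events
3. Compute mean of gaps: 773 / 7 = 110.4 seconds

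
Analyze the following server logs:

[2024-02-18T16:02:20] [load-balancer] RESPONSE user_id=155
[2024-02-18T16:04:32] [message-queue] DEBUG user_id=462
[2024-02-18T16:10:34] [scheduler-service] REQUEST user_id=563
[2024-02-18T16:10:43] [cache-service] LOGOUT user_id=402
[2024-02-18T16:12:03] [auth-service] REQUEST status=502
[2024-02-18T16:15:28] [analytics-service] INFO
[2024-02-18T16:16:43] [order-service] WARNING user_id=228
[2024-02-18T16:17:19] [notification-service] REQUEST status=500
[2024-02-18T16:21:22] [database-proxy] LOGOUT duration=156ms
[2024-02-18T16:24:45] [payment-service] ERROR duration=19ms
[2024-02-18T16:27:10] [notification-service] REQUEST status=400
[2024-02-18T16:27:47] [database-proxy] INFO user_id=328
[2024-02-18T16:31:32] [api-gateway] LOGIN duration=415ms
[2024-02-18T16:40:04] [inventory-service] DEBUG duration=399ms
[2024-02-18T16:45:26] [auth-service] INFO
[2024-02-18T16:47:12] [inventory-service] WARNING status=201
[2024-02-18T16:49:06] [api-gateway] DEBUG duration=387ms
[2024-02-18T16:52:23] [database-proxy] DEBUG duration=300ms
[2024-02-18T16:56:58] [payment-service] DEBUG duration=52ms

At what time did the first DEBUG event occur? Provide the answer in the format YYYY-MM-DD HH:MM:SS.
2024-02-18 16:04:32

To find the first event:

1. Filter for all DEBUG events
2. Sort by timestamp
3. Select the first one
4. Timestamp: 2024-02-18 16:04:32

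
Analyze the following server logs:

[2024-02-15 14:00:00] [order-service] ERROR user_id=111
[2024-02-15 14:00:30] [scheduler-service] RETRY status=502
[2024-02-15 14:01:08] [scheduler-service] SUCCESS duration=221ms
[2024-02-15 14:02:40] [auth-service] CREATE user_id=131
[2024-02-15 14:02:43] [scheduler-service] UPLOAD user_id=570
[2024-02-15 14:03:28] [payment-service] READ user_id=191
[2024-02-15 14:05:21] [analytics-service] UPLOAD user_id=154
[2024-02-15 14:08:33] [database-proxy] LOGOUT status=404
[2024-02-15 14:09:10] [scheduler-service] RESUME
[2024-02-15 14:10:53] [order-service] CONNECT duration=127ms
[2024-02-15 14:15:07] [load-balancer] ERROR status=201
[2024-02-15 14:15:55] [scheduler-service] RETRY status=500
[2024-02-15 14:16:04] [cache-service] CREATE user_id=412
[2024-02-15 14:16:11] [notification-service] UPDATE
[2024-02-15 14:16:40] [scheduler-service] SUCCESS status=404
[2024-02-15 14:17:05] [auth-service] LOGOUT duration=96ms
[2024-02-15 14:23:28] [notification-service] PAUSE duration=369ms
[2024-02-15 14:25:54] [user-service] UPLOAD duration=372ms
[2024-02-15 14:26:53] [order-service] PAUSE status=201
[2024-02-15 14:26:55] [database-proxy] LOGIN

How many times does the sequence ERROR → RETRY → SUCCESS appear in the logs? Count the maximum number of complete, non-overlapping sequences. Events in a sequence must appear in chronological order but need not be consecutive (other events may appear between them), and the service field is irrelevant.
2

To count sequences:

1. Look for pattern: ERROR → RETRY → SUCCESS
2. Greedily scan the log in chronological order, matching each sequence element in turn (ignoring service)
3. Each time the full pattern completes, increment the count and restart matching from the next event
4. Complete non-overlapping sequences found: 2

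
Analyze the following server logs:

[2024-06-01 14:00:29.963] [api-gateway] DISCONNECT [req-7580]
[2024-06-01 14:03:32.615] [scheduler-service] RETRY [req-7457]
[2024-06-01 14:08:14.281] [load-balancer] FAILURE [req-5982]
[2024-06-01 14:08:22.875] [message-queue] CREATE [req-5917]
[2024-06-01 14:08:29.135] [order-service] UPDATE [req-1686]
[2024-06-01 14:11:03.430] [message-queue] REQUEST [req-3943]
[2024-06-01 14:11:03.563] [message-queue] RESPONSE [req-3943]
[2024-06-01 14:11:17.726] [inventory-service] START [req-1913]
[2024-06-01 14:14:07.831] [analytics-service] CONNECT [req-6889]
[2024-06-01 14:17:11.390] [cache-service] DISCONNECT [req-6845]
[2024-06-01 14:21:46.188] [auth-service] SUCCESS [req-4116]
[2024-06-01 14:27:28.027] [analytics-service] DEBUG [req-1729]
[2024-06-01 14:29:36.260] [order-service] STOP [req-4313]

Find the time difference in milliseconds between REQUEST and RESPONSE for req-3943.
133

To calculate latency:

1. Find REQUEST with id req-3943: 2024-06-01 14:11:03.430
2. Find RESPONSE with id req-3943: 2024-06-01 14:11:03.563
3. Latency: 2024-06-01 14:11:03.563 - 2024-06-01 14:11:03.430 = 133ms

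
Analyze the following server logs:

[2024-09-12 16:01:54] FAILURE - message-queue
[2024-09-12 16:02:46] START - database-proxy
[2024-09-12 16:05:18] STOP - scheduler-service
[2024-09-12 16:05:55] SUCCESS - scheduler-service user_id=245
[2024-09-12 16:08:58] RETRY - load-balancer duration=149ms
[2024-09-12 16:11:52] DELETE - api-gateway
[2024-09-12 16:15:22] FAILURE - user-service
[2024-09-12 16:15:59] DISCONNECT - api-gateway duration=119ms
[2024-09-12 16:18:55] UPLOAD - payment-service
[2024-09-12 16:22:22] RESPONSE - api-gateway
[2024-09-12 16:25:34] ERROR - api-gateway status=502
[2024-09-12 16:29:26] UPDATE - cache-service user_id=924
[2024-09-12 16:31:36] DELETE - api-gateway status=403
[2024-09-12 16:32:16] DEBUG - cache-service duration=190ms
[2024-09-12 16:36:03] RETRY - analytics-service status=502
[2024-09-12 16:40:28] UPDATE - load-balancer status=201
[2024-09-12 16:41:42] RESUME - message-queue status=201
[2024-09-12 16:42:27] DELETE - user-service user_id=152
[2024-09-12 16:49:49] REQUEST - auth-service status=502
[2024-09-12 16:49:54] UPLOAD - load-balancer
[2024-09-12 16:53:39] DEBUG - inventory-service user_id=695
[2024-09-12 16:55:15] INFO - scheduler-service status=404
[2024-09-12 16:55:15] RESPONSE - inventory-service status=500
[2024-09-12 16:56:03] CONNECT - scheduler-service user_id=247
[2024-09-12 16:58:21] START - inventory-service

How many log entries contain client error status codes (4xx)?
2

To find matching entries:

1. Pattern to match: client error status codes (4xx)
2. Scan each log entry for the pattern
3. Count matches: 2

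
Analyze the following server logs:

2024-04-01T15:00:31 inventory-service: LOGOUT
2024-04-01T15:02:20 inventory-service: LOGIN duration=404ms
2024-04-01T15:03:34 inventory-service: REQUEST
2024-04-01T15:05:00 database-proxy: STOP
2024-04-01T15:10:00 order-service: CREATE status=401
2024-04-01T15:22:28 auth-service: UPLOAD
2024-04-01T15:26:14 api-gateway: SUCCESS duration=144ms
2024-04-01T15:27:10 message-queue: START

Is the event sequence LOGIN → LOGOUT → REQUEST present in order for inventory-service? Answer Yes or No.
No

To verify sequence order:

1. Find all events in sequence LOGIN → LOGOUT → REQUEST for inventory-service
2. Extract their timestamps
3. Check if timestamps are in ascending order
4. Result: No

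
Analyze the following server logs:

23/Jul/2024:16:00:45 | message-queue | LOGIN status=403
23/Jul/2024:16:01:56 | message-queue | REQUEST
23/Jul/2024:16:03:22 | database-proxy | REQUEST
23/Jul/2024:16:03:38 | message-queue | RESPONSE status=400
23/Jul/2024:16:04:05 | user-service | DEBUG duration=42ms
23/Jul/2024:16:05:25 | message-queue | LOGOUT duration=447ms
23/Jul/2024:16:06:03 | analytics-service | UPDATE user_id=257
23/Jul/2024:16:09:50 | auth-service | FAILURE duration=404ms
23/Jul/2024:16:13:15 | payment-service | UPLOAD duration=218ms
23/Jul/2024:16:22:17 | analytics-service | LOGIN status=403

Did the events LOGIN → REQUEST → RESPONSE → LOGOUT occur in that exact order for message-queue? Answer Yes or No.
Yes

To verify sequence order:

1. Find all events in sequence LOGIN → REQUEST → RESPONSE → LOGOUT for message-queue
2. Extract their timestamps
3. Check if timestamps are in ascending order
4. Result: Yes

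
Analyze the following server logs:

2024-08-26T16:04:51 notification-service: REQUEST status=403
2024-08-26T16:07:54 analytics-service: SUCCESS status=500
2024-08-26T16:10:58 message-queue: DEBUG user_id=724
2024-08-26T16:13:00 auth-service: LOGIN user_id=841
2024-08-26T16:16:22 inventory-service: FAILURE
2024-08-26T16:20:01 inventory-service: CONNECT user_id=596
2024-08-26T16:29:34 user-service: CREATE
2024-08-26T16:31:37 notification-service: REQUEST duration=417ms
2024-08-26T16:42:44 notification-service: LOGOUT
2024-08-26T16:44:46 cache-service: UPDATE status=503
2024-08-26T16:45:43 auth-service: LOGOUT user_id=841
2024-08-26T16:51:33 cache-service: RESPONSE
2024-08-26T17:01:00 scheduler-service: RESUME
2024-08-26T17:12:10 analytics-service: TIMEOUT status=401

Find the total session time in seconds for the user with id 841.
1963

To calculate session duration:

1. Find LOGIN event for user_id=841: 2024-08-26T16:13:00
2. Find LOGOUT event for user_id=841: 2024-08-26T16:45:43
3. Session duration: 2024-08-26T16:45:43 - 2024-08-26T16:13:00 = 1963 seconds (32 minutes)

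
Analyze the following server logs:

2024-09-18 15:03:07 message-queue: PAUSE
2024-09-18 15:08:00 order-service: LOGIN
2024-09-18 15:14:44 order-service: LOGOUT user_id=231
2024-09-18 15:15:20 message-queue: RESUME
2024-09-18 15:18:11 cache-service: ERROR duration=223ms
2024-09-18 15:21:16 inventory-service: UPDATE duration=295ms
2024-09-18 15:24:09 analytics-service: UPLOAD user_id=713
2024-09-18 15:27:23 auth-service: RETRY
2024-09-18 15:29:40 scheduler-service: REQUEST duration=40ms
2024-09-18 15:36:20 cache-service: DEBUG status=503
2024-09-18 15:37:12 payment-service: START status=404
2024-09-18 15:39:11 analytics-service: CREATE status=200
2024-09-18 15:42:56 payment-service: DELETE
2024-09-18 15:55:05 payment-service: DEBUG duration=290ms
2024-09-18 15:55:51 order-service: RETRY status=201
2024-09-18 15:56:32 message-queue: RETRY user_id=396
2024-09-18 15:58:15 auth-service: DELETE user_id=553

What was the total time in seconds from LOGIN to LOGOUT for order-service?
404

To calculate state duration:

1. Find LOGIN event for order-service: 2024-09-18 15:08:00
2. Find LOGOUT event for order-service: 2024-09-18 15:14:44
3. Calculate duration: 2024-09-18 15:14:44 - 2024-09-18 15:08:00 = 404 seconds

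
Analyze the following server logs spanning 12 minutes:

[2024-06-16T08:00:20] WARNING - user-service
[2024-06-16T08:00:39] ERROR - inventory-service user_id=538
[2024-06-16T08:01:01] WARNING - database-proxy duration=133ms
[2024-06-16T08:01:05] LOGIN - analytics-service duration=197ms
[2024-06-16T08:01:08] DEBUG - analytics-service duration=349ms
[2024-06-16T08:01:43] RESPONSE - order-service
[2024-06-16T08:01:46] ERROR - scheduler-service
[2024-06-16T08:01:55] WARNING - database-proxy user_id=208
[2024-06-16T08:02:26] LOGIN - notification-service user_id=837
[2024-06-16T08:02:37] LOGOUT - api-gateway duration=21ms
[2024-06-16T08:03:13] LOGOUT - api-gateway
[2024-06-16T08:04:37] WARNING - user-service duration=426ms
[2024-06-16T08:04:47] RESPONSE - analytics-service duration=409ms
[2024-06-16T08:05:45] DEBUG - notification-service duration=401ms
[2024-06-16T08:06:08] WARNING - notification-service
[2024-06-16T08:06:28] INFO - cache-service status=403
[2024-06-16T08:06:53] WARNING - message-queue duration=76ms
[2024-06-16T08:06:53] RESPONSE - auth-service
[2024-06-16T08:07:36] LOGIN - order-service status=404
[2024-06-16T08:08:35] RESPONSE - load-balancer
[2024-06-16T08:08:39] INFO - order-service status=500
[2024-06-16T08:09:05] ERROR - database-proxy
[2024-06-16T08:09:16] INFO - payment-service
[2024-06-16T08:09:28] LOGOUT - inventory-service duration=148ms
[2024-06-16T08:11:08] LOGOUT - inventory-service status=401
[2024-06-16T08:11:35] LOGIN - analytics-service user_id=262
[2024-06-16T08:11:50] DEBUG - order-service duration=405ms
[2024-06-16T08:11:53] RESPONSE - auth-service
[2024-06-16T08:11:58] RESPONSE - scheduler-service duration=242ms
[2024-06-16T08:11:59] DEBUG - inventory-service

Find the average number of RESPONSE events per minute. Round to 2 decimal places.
0.5

To calculate the rate:

1. Count total RESPONSE events: 6
2. Total time period: 12 minutes
3. Rate = 6 / 12 = 0.5 events per minute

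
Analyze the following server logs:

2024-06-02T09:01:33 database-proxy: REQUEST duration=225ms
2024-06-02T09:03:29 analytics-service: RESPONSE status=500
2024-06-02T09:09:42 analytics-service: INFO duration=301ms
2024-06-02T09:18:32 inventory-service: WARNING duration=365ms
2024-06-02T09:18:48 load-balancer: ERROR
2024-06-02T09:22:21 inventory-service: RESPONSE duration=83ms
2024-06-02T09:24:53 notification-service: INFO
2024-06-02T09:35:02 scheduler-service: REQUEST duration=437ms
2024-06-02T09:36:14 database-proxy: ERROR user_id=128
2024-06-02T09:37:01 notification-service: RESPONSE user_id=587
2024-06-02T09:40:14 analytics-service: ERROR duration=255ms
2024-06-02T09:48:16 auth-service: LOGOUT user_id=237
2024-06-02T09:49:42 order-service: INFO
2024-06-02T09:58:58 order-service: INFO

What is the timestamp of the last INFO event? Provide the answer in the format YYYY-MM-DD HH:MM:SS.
2024-06-02 09:58:58

To find the last event:

1. Filter for all INFO events
2. Sort by timestamp
3. Select the last one
4. Timestamp: 2024-06-02 09:58:58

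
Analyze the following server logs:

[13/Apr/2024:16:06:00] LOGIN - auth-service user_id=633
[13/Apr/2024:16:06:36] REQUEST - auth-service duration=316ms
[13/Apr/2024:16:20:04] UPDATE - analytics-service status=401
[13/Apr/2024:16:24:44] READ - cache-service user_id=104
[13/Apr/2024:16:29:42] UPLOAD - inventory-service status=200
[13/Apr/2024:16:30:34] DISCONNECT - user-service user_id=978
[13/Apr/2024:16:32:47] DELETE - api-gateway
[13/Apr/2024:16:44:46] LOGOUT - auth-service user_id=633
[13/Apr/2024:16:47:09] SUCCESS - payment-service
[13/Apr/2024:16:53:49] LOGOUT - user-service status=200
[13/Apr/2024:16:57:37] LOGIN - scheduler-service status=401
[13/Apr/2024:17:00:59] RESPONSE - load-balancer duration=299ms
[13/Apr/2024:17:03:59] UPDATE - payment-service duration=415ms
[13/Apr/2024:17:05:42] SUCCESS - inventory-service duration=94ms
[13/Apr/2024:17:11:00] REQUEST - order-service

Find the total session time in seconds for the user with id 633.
2326

To calculate session duration:

1. Find LOGIN event for user_id=633: 13/Apr/2024:16:06:00
2. Find LOGOUT event for user_id=633: 13/Apr/2024:16:44:46
3. Session duration: 13/Apr/2024:16:44:46 - 13/Apr/2024:16:06:00 = 2326 seconds (38 minutes)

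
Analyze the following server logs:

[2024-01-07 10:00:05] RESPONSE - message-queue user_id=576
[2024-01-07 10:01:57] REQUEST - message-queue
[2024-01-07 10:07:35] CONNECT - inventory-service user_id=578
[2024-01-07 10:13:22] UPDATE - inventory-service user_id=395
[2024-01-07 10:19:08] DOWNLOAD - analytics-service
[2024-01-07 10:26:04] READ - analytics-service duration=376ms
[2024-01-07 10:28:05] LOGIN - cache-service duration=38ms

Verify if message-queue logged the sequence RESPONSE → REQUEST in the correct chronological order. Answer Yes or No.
Yes

To verify sequence order:

1. Find all events in sequence RESPONSE → REQUEST for message-queue
2. Extract their timestamps
3. Check if timestamps are in ascending order
4. Result: Yes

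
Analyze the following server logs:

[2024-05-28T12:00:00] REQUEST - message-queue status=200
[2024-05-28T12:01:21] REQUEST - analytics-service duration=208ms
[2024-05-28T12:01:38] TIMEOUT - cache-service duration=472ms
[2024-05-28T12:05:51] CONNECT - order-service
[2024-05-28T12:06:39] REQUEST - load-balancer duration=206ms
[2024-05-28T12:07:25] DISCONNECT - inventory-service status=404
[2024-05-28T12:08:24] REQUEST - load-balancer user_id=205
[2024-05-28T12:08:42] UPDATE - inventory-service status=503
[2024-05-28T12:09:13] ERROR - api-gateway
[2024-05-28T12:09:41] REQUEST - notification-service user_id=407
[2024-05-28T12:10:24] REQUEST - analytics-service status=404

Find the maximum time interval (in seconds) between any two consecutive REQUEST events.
318

To find the longest gap:

1. Extract all REQUEST events in chronological order
2. Calculate time differences between consecutive events
3. Find the maximum difference
4. Longest gap: 318 seconds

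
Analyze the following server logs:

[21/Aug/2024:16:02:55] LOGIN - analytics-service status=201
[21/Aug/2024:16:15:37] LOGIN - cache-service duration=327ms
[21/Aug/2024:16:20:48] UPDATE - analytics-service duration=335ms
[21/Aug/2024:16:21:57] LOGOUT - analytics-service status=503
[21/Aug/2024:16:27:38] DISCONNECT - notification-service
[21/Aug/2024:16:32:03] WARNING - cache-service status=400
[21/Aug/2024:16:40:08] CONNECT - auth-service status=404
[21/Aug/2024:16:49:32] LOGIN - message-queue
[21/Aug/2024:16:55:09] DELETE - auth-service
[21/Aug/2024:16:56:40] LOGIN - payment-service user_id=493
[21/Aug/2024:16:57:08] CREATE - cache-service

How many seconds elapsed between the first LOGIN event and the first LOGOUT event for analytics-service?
1142

To find the time between events:

1. Locate the first LOGIN event for analytics-service: 21/Aug/2024:16:02:55
2. Locate the first LOGOUT event for analytics-service: 21/Aug/2024:16:21:57
3. Calculate the difference: 21/Aug/2024:16:21:57 - 21/Aug/2024:16:02:55 = 1142 seconds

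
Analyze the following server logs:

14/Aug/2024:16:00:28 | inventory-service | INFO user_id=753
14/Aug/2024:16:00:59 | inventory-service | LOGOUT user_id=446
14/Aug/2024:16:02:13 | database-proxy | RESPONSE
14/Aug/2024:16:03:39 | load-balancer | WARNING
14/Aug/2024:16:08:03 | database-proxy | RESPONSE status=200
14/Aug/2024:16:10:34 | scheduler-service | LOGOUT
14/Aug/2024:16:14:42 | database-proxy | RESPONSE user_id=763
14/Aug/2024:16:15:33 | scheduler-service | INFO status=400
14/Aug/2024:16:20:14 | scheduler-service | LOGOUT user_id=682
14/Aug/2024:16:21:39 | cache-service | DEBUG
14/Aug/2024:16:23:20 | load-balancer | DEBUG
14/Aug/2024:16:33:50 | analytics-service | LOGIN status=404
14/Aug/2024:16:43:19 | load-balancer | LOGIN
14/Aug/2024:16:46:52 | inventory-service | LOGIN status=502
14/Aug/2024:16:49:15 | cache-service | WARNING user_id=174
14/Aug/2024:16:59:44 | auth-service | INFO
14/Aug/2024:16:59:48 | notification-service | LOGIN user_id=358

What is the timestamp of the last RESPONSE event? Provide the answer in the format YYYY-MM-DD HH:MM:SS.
2024-08-14 16:14:42

To find the last event:

1. Filter for all RESPONSE events
2. Sort by timestamp
3. Select the last one
4. Timestamp: 2024-08-14 16:14:42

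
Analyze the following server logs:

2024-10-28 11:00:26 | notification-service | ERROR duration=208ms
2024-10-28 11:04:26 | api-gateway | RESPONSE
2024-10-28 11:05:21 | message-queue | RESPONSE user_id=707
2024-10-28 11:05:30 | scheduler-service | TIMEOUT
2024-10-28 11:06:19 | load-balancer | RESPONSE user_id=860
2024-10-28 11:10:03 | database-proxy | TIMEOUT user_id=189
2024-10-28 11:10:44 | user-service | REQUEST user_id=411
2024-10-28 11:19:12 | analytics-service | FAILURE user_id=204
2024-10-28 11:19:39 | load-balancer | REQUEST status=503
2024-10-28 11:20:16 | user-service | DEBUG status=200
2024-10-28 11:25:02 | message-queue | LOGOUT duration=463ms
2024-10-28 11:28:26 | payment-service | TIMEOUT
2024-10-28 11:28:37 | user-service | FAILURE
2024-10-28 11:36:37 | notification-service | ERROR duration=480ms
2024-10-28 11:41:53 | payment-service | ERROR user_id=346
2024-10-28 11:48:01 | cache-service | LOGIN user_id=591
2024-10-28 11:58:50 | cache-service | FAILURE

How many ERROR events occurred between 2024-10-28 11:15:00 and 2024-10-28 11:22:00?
0

To count events in the time window:

1. Window boundaries: 2024-10-28 11:15:00 to 2024-10-28 11:22:00
2. Filter for ERROR events within this window
3. Count matching events: 0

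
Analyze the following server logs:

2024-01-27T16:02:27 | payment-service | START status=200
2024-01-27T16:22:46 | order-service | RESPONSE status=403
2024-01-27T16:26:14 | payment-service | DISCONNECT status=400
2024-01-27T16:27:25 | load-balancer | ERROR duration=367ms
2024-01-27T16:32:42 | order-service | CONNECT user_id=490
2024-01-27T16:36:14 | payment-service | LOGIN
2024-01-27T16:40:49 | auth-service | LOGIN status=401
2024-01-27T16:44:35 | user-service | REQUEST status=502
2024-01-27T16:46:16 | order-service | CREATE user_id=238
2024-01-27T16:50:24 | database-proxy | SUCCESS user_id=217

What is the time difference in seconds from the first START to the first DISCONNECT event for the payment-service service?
1427

To find the time between events:

1. Locate the first START event for payment-service: 2024-01-27T16:02:27
2. Locate the first DISCONNECT event for payment-service: 2024-01-27T16:26:14
3. Calculate the difference: 2024-01-27T16:26:14 - 2024-01-27T16:02:27 = 1427 seconds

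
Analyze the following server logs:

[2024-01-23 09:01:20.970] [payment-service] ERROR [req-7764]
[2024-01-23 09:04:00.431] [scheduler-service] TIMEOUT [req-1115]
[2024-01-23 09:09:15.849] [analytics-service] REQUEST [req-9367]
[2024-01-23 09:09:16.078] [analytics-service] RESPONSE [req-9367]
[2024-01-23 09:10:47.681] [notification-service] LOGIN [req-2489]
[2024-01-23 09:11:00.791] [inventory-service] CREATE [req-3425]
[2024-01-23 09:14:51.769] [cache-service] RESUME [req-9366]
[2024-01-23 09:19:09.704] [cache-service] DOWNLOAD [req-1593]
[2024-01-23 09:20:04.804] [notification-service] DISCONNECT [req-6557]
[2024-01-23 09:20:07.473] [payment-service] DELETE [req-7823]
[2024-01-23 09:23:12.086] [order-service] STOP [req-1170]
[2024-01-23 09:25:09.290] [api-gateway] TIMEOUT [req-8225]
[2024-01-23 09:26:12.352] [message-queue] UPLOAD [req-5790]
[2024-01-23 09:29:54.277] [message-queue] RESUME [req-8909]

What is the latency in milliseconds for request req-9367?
229

To calculate latency:

1. Find REQUEST with id req-9367: 2024-01-23 09:09:15.849
2. Find RESPONSE with id req-9367: 2024-01-23 09:09:16.078
3. Latency: 2024-01-23 09:09:16.078 - 2024-01-23 09:09:15.849 = 229ms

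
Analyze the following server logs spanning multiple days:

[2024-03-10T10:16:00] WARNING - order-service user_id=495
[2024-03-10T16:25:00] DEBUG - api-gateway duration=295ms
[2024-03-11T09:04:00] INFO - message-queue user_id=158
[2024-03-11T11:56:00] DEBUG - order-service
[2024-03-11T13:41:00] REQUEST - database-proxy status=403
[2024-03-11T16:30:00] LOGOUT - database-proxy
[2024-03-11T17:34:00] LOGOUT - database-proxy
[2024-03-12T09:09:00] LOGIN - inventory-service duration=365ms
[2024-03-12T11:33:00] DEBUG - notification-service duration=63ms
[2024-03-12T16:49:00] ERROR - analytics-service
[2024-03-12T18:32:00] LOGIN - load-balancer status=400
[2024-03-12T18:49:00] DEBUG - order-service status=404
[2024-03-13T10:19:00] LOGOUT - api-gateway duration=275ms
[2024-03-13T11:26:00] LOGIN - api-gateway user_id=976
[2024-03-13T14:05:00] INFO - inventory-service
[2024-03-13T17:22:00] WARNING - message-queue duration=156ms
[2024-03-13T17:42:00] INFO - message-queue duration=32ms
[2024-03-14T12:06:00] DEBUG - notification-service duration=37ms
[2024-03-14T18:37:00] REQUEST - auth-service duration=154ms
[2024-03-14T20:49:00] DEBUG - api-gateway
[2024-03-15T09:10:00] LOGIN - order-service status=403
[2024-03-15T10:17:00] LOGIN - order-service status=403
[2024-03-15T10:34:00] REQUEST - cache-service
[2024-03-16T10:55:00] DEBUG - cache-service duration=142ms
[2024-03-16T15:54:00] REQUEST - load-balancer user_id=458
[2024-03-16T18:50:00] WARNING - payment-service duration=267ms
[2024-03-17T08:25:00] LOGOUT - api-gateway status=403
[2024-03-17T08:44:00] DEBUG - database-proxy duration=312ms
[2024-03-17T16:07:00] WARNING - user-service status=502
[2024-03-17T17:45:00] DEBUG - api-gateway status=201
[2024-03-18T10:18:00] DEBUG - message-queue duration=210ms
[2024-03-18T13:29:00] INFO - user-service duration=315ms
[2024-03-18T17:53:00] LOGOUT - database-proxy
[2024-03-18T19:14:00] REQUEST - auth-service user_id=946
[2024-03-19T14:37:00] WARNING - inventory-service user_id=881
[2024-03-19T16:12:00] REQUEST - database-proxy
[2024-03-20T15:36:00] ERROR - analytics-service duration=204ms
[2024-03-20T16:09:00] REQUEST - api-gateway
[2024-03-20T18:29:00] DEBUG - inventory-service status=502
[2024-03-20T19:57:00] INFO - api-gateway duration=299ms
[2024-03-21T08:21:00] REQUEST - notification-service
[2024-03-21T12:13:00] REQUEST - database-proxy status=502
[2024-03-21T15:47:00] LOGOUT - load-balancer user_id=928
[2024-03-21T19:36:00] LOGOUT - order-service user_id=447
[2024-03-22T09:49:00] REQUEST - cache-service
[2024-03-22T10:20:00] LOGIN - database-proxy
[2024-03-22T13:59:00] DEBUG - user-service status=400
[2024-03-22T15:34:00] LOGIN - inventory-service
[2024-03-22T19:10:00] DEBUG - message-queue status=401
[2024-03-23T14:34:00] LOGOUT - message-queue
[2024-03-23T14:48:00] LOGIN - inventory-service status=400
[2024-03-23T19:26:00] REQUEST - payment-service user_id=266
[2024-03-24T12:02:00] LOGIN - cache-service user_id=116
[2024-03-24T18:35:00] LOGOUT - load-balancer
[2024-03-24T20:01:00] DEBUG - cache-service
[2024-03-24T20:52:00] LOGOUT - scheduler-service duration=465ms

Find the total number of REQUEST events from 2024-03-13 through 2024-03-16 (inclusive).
3

To filter by date range:

1. Date range: 2024-03-13 through 2024-03-16, both dates inclusive
2. Filter for REQUEST events whose date falls in this range
3. Count matching events: 3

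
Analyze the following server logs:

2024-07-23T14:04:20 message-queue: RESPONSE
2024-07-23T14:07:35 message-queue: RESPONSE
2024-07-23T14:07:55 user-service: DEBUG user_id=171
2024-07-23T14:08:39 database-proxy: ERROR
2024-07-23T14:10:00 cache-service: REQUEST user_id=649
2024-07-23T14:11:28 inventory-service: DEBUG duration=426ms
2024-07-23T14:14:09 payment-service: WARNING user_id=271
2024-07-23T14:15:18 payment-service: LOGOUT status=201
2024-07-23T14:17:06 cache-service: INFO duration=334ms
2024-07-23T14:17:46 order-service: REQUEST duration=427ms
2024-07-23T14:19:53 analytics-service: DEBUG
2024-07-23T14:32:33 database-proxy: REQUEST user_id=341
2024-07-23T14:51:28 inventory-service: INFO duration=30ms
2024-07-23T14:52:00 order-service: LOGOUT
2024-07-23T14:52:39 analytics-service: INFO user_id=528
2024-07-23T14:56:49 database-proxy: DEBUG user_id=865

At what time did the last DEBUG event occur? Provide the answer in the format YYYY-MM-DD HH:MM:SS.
2024-07-23 14:56:49

To find the last event:

1. Filter for all DEBUG events
2. Sort by timestamp
3. Select the last one
4. Timestamp: 2024-07-23 14:56:49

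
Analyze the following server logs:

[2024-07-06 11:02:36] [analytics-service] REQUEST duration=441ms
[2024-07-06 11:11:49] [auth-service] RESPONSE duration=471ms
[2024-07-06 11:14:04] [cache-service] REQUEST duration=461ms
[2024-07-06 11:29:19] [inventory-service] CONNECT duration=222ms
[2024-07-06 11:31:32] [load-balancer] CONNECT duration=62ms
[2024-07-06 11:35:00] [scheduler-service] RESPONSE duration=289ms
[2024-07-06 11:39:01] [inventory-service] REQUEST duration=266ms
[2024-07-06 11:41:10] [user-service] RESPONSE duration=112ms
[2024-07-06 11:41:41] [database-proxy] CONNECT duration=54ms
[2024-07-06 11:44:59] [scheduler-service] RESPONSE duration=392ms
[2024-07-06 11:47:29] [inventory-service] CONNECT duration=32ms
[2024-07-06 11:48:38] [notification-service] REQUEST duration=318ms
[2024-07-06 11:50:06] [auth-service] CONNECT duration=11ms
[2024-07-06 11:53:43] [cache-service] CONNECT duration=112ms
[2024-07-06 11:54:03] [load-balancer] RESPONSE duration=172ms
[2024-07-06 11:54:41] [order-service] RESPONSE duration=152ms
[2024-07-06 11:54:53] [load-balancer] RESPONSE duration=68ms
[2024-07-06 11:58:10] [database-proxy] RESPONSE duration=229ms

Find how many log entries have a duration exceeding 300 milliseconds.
5

To count timeouts:

1. Threshold: 300ms
2. Extract duration from each log entry
3. Count entries where duration > 300
4. Timeout count: 5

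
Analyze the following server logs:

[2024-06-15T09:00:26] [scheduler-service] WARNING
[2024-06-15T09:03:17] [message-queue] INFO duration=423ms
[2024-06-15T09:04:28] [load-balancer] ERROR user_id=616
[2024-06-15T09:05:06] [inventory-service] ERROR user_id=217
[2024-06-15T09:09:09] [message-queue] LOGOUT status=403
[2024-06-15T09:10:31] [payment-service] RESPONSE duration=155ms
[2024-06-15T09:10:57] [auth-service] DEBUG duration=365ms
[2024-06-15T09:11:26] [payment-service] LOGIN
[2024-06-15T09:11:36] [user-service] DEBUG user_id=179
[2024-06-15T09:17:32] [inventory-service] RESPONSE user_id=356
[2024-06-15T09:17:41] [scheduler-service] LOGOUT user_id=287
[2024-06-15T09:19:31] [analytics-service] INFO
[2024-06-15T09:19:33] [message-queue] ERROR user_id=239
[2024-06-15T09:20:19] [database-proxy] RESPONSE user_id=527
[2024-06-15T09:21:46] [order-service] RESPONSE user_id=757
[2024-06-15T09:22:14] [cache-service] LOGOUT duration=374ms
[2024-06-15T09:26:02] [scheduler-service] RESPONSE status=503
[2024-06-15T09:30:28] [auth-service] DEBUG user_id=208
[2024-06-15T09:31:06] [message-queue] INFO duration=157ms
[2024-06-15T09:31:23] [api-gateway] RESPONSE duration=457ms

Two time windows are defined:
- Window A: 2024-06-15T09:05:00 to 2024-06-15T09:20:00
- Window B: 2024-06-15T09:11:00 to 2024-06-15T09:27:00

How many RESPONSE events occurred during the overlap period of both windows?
1

To find overlap events:

1. Window A: 2024-06-15T09:05:00 to 2024-06-15T09:20:00
2. Window B: 2024-06-15T09:11:00 to 2024-06-15T09:27:00
3. Overlap period: 2024-06-15T09:11:00 to 2024-06-15T09:20:00
4. Count RESPONSE events in overlap: 1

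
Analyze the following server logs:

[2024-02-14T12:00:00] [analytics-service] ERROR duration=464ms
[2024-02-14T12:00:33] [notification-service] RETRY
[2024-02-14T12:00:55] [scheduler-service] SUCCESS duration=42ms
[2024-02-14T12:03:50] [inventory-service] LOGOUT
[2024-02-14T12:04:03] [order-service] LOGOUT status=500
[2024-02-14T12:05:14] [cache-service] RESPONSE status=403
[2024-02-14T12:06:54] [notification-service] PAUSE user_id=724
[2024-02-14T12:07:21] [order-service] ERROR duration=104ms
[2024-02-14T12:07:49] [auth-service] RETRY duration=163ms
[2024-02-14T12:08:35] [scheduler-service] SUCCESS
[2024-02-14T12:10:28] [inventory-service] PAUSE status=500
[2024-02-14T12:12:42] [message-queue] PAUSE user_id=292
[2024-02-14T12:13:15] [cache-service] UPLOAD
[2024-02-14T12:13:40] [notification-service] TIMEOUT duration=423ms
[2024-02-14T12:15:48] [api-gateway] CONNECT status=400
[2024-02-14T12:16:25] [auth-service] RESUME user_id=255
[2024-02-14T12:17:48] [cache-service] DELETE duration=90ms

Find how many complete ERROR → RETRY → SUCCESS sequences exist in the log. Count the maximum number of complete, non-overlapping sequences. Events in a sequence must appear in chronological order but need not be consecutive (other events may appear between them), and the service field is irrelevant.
2

To count sequences:

1. Look for pattern: ERROR → RETRY → SUCCESS
2. Greedily scan the log in chronological order, matching each sequence element in turn (ignoring service)
3. Each time the full pattern completes, increment the count and restart matching from the next event
4. Complete non-overlapping sequences found: 2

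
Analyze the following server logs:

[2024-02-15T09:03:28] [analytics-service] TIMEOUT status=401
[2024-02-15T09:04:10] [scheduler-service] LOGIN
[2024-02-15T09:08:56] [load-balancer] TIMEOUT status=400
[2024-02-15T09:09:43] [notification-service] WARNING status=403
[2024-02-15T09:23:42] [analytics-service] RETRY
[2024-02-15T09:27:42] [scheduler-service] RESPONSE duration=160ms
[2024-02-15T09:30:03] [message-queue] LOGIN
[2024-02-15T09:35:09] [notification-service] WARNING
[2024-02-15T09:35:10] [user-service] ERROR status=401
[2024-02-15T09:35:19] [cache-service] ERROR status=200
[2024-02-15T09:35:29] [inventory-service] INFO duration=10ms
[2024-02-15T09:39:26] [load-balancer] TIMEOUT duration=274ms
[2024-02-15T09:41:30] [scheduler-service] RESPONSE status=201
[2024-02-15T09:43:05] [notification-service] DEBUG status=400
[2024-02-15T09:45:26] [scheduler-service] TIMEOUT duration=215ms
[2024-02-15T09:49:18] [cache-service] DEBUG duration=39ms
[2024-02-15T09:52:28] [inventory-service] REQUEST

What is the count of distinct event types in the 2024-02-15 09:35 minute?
3

To count unique event types:

1. Filter events in the minute starting at 2024-02-15 09:35
2. Extract event types from matching entries
3. Count unique types: 3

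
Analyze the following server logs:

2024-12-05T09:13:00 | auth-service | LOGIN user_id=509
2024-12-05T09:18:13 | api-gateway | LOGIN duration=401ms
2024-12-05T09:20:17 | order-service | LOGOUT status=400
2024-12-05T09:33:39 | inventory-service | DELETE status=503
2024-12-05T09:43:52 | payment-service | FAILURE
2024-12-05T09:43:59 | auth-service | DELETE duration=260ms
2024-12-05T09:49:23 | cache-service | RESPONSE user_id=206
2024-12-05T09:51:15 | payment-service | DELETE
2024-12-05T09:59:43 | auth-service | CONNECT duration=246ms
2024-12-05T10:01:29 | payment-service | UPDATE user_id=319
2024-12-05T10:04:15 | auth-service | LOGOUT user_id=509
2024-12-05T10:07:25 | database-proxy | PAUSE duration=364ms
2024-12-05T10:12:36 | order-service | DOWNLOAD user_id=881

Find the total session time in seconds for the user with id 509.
3075

To calculate session duration:

1. Find LOGIN event for user_id=509: 2024-12-05T09:13:00
2. Find LOGOUT event for user_id=509: 2024-12-05T10:04:15
3. Session duration: 2024-12-05T10:04:15 - 2024-12-05T09:13:00 = 3075 seconds (51 minutes)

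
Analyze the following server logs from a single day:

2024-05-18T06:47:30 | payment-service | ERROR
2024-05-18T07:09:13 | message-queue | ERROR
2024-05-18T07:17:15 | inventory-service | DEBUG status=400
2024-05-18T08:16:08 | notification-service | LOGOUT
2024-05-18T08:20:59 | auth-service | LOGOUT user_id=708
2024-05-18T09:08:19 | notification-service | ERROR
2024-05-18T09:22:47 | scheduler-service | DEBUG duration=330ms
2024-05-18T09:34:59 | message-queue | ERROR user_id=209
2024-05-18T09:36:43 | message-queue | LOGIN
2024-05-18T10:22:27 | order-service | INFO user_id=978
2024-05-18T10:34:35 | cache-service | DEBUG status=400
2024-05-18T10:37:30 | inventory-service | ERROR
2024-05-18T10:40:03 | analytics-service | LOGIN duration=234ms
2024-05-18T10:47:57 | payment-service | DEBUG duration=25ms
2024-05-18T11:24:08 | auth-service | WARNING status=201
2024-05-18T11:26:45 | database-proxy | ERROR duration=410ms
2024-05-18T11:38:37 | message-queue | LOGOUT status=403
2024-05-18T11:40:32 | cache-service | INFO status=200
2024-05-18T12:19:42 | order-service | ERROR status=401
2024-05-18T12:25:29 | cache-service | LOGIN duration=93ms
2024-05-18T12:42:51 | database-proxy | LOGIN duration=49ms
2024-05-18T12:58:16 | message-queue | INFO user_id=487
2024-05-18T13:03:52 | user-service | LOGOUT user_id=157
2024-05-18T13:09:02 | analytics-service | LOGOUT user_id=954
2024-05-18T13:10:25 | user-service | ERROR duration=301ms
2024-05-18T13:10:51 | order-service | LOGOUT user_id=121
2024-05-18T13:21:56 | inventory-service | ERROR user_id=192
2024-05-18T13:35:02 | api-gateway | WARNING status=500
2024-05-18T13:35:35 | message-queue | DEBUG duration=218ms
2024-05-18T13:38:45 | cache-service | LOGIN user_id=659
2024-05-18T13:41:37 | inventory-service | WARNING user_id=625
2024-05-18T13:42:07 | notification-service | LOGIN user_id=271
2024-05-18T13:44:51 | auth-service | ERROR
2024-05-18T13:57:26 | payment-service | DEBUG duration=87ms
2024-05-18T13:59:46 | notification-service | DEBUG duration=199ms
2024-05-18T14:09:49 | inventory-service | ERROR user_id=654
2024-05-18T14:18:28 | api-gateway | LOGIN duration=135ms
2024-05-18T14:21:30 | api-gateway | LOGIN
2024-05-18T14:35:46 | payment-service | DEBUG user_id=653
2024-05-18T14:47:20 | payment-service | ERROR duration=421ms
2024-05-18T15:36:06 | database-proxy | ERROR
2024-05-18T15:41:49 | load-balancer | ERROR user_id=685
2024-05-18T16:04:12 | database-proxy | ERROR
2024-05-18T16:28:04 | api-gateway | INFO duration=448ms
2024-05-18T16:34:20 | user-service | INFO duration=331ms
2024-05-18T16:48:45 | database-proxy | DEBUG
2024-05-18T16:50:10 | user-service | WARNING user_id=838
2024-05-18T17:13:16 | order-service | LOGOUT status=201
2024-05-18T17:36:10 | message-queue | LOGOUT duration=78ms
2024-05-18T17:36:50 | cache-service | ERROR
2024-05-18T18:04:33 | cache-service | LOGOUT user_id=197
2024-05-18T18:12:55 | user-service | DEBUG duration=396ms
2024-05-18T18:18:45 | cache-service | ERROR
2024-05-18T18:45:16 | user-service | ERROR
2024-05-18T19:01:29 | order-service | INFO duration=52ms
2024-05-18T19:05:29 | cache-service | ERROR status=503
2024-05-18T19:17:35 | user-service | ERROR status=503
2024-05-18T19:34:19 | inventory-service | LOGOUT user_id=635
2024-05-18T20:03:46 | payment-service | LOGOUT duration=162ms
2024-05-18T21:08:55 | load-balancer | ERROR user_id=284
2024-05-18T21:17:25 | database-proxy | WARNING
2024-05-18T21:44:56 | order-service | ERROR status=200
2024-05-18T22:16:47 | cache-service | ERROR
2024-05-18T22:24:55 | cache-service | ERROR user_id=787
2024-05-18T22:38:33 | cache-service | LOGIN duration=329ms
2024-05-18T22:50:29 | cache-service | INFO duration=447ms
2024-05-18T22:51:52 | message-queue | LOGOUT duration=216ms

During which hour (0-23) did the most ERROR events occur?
13

To find the peak hour:

1. Group all ERROR events by hour
2. Count events in each hour
3. Find hour with maximum count
4. Peak hour: 13 (with 3 events)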